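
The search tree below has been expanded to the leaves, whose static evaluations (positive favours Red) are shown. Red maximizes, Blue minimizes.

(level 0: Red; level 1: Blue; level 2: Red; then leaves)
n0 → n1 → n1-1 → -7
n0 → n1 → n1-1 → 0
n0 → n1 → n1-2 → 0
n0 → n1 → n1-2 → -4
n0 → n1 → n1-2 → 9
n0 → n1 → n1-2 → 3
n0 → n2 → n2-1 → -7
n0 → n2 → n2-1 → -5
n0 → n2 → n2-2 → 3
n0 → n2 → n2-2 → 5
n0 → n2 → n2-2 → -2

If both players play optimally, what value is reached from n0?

n1-1 (Red): max(-7, 0) = 0
n1-2 (Red): max(0, -4, 9, 3) = 9
n1 (Blue): min(0, 9) = 0
n2-1 (Red): max(-7, -5) = -5
n2-2 (Red): max(3, 5, -2) = 5
n2 (Blue): min(-5, 5) = -5
n0 (Red): max(0, -5) = 0

0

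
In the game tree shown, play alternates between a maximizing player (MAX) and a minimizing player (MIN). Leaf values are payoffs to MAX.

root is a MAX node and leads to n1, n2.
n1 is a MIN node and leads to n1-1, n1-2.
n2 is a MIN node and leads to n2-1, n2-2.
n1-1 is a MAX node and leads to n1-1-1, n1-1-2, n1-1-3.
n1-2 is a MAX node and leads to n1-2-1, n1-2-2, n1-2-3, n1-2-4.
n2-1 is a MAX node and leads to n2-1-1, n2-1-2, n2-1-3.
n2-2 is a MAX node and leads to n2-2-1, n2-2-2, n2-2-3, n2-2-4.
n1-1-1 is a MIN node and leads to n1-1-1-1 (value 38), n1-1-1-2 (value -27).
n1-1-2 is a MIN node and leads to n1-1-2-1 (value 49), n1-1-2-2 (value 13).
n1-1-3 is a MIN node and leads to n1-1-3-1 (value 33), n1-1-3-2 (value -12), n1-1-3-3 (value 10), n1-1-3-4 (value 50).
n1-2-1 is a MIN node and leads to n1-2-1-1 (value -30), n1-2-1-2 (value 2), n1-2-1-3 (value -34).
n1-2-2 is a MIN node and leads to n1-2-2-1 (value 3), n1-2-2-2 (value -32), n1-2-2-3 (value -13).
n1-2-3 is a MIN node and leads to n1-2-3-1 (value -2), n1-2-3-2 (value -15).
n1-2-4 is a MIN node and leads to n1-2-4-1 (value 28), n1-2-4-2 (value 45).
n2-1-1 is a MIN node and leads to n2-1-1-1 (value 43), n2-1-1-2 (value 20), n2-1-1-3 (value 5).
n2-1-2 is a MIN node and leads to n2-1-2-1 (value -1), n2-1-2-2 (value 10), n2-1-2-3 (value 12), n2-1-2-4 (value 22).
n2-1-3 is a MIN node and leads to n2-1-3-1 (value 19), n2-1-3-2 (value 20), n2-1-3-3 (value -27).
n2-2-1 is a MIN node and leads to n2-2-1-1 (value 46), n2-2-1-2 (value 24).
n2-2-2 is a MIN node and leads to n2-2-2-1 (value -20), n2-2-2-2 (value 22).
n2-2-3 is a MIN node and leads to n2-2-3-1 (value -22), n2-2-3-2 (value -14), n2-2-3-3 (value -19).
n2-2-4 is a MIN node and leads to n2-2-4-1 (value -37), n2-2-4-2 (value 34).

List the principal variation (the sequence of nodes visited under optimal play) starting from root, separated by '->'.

n1-1-1 (MIN): min(38, -27) = -27
n1-1-2 (MIN): min(49, 13) = 13
n1-1-3 (MIN): min(33, -12, 10, 50) = -12
n1-1 (MAX): max(-27, 13, -12) = 13
n1-2-1 (MIN): min(-30, 2, -34) = -34
n1-2-2 (MIN): min(3, -32, -13) = -32
n1-2-3 (MIN): min(-2, -15) = -15
n1-2-4 (MIN): min(28, 45) = 28
n1-2 (MAX): max(-34, -32, -15, 28) = 28
n1 (MIN): min(13, 28) = 13
n2-1-1 (MIN): min(43, 20, 5) = 5
n2-1-2 (MIN): min(-1, 10, 12, 22) = -1
n2-1-3 (MIN): min(19, 20, -27) = -27
n2-1 (MAX): max(5, -1, -27) = 5
n2-2-1 (MIN): min(46, 24) = 24
n2-2-2 (MIN): min(-20, 22) = -20
n2-2-3 (MIN): min(-22, -14, -19) = -22
n2-2-4 (MIN): min(-37, 34) = -37
n2-2 (MAX): max(24, -20, -22, -37) = 24
n2 (MIN): min(5, 24) = 5
root (MAX): max(13, 5) = 13
At root, MAX picks n1 (highest: 13).
At n1, MIN picks n1-1 (lowest: 13).
At n1-1, MAX picks n1-1-2 (highest: 13).
At n1-1-2, MIN picks n1-1-2-2 (lowest: 13).
Terminal value 13.

root -> n1 -> n1-1 -> n1-1-2 -> n1-1-2-2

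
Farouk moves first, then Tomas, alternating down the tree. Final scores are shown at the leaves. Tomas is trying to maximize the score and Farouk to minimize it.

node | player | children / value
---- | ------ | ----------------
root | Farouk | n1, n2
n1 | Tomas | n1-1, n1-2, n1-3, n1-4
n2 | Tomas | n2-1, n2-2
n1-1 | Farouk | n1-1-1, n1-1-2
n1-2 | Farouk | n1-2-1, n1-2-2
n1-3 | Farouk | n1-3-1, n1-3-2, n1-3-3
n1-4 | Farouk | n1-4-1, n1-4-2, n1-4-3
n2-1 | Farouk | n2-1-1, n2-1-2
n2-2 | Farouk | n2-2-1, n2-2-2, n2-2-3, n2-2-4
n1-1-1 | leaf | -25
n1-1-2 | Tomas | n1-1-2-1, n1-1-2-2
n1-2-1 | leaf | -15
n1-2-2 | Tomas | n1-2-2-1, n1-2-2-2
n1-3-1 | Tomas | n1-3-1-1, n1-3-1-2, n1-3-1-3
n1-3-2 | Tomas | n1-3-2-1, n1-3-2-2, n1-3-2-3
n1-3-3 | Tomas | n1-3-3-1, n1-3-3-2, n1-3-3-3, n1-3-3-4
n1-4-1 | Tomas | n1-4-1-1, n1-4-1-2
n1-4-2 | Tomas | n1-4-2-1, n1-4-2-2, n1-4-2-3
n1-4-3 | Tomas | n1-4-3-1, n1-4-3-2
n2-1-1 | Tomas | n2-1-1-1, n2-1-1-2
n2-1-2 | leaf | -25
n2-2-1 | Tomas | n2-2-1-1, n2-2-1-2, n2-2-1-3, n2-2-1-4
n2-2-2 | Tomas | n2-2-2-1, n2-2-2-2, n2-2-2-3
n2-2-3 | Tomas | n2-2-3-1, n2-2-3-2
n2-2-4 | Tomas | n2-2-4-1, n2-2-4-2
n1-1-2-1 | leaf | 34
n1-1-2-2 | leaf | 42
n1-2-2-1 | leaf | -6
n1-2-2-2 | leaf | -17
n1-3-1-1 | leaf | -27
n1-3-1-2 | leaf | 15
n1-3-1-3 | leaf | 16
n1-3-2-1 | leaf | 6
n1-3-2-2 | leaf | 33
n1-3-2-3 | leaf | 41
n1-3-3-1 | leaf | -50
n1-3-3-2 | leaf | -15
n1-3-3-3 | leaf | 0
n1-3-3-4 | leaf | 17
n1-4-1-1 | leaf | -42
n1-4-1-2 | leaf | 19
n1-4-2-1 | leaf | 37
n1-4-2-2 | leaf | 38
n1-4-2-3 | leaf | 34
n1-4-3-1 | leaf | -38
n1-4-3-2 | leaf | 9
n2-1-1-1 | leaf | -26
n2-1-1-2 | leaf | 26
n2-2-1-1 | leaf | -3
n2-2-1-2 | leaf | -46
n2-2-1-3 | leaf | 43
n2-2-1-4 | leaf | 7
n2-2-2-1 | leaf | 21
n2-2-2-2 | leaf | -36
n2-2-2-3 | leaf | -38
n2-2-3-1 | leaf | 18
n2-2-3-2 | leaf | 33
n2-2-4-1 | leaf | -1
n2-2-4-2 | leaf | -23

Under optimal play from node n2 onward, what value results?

-1

n2-1-1 (Tomas): max(-26, 26) = 26
n2-1 (Farouk): min(26, -25) = -25
n2-2-1 (Tomas): max(-3, -46, 43, 7) = 43
n2-2-2 (Tomas): max(21, -36, -38) = 21
n2-2-3 (Tomas): max(18, 33) = 33
n2-2-4 (Tomas): max(-1, -23) = -1
n2-2 (Farouk): min(43, 21, 33, -1) = -1
n2 (Tomas): max(-25, -1) = -1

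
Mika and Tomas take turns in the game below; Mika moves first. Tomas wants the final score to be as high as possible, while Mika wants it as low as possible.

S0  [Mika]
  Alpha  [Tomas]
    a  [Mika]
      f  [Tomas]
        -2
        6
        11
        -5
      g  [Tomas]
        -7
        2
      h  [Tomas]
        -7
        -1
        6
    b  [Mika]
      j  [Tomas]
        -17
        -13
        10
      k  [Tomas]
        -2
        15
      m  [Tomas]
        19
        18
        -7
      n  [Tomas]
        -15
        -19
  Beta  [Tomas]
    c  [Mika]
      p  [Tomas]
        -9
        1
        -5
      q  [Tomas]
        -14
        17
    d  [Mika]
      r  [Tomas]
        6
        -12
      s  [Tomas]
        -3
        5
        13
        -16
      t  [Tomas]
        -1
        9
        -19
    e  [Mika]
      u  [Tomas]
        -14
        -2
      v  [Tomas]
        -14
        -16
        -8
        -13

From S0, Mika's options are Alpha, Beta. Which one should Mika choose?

f (Tomas): max(-2, 6, 11, -5) = 11
g (Tomas): max(-7, 2) = 2
h (Tomas): max(-7, -1, 6) = 6
a (Mika): min(11, 2, 6) = 2
j (Tomas): max(-17, -13, 10) = 10
k (Tomas): max(-2, 15) = 15
m (Tomas): max(19, 18, -7) = 19
n (Tomas): max(-15, -19) = -15
b (Mika): min(10, 15, 19, -15) = -15
Alpha (Tomas): max(2, -15) = 2
p (Tomas): max(-9, 1, -5) = 1
q (Tomas): max(-14, 17) = 17
c (Mika): min(1, 17) = 1
r (Tomas): max(6, -12) = 6
s (Tomas): max(-3, 5, 13, -16) = 13
t (Tomas): max(-1, 9, -19) = 9
d (Mika): min(6, 13, 9) = 6
u (Tomas): max(-14, -2) = -2
v (Tomas): max(-14, -16, -8, -13) = -8
e (Mika): min(-2, -8) = -8
Beta (Tomas): max(1, 6, -8) = 6
S0 (Mika): min(2, 6) = 2
Mika at S0 wants the lowest of {Alpha=2, Beta=6}, so chooses Alpha.

Alpha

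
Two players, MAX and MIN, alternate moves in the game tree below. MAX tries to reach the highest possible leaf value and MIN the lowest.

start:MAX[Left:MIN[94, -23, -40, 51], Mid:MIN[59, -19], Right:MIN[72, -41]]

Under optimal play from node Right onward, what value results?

-41

Right (MIN): min(72, -41) = -41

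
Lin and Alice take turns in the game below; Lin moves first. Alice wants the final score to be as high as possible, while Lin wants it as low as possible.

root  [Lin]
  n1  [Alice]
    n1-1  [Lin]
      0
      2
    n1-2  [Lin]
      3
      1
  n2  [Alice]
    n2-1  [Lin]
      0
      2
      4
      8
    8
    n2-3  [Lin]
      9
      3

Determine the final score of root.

n1-1 (Lin): min(0, 2) = 0
n1-2 (Lin): min(3, 1) = 1
n1 (Alice): max(0, 1) = 1
n2-1 (Lin): min(0, 2, 4, 8) = 0
n2-3 (Lin): min(9, 3) = 3
n2 (Alice): max(0, 8, 3) = 8
root (Lin): min(1, 8) = 1

1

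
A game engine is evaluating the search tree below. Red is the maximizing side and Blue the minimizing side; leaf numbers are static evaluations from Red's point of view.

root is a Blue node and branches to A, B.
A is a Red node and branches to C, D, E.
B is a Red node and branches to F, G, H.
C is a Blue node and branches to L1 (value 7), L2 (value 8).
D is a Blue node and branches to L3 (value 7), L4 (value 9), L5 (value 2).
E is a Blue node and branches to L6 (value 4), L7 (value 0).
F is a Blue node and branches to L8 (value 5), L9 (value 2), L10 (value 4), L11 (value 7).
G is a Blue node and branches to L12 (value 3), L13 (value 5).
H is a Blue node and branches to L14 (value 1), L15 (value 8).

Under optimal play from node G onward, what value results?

3

G (Blue): min(3, 5) = 3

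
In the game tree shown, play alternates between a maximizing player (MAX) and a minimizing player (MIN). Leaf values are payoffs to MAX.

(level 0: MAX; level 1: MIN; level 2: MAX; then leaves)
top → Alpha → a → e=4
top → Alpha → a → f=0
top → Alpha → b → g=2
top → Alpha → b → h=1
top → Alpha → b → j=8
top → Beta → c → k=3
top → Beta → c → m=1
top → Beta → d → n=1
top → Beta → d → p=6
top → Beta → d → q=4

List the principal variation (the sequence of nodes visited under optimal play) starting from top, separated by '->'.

top -> Alpha -> a -> e

a (MAX): max(4, 0) = 4
b (MAX): max(2, 1, 8) = 8
Alpha (MIN): min(4, 8) = 4
c (MAX): max(3, 1) = 3
d (MAX): max(1, 6, 4) = 6
Beta (MIN): min(3, 6) = 3
top (MAX): max(4, 3) = 4
At top, MAX picks Alpha (highest: 4).
At Alpha, MIN picks a (lowest: 4).
At a, MAX picks e (highest: 4).
Terminal value 4.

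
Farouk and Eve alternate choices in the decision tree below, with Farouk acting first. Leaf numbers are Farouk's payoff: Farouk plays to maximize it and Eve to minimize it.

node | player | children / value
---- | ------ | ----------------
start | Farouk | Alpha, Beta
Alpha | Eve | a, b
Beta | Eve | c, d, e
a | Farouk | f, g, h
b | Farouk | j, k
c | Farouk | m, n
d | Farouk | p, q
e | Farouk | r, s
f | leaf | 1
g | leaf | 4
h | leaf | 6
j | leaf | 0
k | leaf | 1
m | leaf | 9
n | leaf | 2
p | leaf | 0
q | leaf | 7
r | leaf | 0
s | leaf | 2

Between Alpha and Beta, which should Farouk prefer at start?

Beta

a (Farouk): max(1, 4, 6) = 6
b (Farouk): max(0, 1) = 1
Alpha (Eve): min(6, 1) = 1
c (Farouk): max(9, 2) = 9
d (Farouk): max(0, 7) = 7
e (Farouk): max(0, 2) = 2
Beta (Eve): min(9, 7, 2) = 2
Farouk prefers the higher value; Alpha=1, Beta=2. Beta is better since 2 > 1.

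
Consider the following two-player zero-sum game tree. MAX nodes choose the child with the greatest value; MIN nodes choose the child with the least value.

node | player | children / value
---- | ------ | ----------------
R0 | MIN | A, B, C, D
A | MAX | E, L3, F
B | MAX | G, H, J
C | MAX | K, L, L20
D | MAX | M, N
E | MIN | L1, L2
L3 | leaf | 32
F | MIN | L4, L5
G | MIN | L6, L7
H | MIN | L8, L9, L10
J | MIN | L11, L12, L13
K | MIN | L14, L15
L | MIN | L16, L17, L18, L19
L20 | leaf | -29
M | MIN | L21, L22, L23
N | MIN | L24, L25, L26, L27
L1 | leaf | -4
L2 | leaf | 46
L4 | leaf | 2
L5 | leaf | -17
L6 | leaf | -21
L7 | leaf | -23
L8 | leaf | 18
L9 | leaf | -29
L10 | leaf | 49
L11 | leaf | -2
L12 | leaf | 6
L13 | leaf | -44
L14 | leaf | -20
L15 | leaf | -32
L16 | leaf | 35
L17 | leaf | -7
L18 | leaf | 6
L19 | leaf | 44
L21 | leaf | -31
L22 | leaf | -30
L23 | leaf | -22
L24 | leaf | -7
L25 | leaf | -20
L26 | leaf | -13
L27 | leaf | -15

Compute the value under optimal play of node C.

K (MIN): min(-20, -32) = -32
L (MIN): min(35, -7, 6, 44) = -7
C (MAX): max(-32, -7, -29) = -7

-7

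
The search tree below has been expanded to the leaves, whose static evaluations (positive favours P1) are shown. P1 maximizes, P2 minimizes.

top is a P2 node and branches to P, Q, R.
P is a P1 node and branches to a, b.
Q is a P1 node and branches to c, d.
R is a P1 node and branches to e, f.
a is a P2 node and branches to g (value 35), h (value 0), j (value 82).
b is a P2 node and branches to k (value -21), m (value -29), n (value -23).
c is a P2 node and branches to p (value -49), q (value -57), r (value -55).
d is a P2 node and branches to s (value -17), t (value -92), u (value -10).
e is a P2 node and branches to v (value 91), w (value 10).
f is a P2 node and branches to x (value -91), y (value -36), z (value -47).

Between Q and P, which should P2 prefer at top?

Q

c (P2): min(-49, -57, -55) = -57
d (P2): min(-17, -92, -10) = -92
Q (P1): max(-57, -92) = -57
a (P2): min(35, 0, 82) = 0
b (P2): min(-21, -29, -23) = -29
P (P1): max(0, -29) = 0
P2 prefers the lower value; Q=-57, P=0. Q is better since -57 < 0.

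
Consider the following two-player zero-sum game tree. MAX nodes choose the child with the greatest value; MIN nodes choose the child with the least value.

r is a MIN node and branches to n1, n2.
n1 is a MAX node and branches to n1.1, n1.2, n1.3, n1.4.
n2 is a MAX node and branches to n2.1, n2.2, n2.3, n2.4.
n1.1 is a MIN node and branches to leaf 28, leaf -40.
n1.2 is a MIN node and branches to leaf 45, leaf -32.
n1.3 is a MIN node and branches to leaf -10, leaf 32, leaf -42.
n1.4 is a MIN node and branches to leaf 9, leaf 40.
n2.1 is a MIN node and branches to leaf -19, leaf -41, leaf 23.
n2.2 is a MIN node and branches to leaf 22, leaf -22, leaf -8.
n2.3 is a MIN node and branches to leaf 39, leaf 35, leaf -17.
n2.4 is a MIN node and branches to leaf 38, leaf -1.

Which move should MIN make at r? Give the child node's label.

n1.1 (MIN): min(28, -40) = -40
n1.2 (MIN): min(45, -32) = -32
n1.3 (MIN): min(-10, 32, -42) = -42
n1.4 (MIN): min(9, 40) = 9
n1 (MAX): max(-40, -32, -42, 9) = 9
n2.1 (MIN): min(-19, -41, 23) = -41
n2.2 (MIN): min(22, -22, -8) = -22
n2.3 (MIN): min(39, 35, -17) = -17
n2.4 (MIN): min(38, -1) = -1
n2 (MAX): max(-41, -22, -17, -1) = -1
r (MIN): min(9, -1) = -1
MIN at r wants the lowest of {n1=9, n2=-1}, so chooses n2.

n2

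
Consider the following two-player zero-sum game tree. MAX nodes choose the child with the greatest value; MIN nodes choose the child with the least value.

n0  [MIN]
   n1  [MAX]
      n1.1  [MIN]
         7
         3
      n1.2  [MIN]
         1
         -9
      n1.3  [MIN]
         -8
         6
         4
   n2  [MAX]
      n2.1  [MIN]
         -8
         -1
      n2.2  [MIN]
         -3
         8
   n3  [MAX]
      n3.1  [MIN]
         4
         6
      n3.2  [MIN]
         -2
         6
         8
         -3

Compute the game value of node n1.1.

n1.1 (MIN): min(7, 3) = 3

3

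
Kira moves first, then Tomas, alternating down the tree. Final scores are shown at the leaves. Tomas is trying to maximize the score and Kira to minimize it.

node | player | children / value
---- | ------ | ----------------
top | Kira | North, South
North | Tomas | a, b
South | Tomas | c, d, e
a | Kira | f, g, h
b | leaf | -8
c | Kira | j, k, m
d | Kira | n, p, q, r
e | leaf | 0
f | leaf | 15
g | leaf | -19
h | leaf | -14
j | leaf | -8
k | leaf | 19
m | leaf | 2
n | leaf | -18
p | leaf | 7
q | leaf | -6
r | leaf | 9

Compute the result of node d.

-18

d (Kira): min(-18, 7, -6, 9) = -18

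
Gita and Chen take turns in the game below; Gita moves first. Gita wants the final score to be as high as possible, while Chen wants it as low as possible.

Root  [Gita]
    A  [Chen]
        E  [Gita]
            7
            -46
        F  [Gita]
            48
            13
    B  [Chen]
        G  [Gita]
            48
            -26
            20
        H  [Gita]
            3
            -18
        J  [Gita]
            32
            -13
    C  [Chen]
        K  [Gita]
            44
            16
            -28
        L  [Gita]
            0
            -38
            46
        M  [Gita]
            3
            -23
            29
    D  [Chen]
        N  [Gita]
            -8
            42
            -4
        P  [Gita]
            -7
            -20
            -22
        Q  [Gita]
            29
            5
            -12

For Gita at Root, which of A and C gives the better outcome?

E (Gita): max(7, -46) = 7
F (Gita): max(48, 13) = 48
A (Chen): min(7, 48) = 7
K (Gita): max(44, 16, -28) = 44
L (Gita): max(0, -38, 46) = 46
M (Gita): max(3, -23, 29) = 29
C (Chen): min(44, 46, 29) = 29
Gita prefers the higher value; A=7, C=29. C is better since 29 > 7.

C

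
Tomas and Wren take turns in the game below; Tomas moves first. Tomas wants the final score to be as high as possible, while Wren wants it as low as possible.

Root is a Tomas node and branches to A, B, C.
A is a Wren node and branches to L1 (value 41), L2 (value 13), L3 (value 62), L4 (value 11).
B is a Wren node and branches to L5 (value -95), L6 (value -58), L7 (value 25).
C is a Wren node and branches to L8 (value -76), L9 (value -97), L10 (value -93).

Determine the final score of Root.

11

A (Wren): min(41, 13, 62, 11) = 11
B (Wren): min(-95, -58, 25) = -95
C (Wren): min(-76, -97, -93) = -97
Root (Tomas): max(11, -95, -97) = 11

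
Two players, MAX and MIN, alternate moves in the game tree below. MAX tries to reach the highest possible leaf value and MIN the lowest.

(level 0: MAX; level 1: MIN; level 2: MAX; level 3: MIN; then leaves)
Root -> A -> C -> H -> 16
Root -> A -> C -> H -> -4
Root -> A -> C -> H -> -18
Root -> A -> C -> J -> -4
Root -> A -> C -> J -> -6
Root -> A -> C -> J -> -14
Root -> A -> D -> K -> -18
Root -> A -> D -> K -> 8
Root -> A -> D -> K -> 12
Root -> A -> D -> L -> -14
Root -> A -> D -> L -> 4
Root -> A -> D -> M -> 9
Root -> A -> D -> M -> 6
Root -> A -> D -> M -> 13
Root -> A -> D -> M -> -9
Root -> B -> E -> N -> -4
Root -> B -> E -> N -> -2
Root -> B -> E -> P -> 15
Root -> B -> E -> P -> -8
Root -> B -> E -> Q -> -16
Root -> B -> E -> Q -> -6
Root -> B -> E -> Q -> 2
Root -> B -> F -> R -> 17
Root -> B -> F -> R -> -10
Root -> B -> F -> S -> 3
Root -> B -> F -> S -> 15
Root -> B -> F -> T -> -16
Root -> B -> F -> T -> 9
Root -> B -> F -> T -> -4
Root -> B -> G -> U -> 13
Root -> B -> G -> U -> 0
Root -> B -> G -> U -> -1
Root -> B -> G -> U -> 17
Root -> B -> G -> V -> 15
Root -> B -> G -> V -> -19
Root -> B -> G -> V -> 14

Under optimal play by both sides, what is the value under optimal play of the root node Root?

-4

H (MIN): min(16, -4, -18) = -18
J (MIN): min(-4, -6, -14) = -14
C (MAX): max(-18, -14) = -14
K (MIN): min(-18, 8, 12) = -18
L (MIN): min(-14, 4) = -14
M (MIN): min(9, 6, 13, -9) = -9
D (MAX): max(-18, -14, -9) = -9
A (MIN): min(-14, -9) = -14
N (MIN): min(-4, -2) = -4
P (MIN): min(15, -8) = -8
Q (MIN): min(-16, -6, 2) = -16
E (MAX): max(-4, -8, -16) = -4
R (MIN): min(17, -10) = -10
S (MIN): min(3, 15) = 3
T (MIN): min(-16, 9, -4) = -16
F (MAX): max(-10, 3, -16) = 3
U (MIN): min(13, 0, -1, 17) = -1
V (MIN): min(15, -19, 14) = -19
G (MAX): max(-1, -19) = -1
B (MIN): min(-4, 3, -1) = -4
Root (MAX): max(-14, -4) = -4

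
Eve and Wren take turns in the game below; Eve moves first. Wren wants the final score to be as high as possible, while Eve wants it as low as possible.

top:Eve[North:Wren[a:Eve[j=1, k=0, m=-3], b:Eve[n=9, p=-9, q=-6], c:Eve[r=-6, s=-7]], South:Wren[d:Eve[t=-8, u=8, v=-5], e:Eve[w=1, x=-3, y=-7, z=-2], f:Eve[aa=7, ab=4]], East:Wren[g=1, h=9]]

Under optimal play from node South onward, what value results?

d (Eve): min(-8, 8, -5) = -8
e (Eve): min(1, -3, -7, -2) = -7
f (Eve): min(7, 4) = 4
South (Wren): max(-8, -7, 4) = 4

4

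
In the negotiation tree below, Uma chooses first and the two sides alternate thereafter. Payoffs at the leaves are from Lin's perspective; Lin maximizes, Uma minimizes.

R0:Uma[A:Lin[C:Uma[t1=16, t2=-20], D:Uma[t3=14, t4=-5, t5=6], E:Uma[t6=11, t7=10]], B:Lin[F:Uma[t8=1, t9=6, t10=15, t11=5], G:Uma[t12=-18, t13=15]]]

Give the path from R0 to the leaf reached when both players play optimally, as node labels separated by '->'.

C (Uma): min(16, -20) = -20
D (Uma): min(14, -5, 6) = -5
E (Uma): min(11, 10) = 10
A (Lin): max(-20, -5, 10) = 10
F (Uma): min(1, 6, 15, 5) = 1
G (Uma): min(-18, 15) = -18
B (Lin): max(1, -18) = 1
R0 (Uma): min(10, 1) = 1
At R0, Uma picks B (lowest: 1).
At B, Lin picks F (highest: 1).
At F, Uma picks t8 (lowest: 1).
Terminal value 1.

R0 -> B -> F -> t8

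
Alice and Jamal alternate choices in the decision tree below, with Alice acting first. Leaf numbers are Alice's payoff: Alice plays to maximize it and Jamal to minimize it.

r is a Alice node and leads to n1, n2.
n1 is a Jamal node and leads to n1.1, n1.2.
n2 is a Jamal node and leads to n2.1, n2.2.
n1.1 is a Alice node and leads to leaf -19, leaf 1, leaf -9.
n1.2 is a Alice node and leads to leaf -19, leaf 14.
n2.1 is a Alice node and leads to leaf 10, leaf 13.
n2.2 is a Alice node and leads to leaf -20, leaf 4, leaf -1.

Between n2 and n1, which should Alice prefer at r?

n2

n2.1 (Alice): max(10, 13) = 13
n2.2 (Alice): max(-20, 4, -1) = 4
n2 (Jamal): min(13, 4) = 4
n1.1 (Alice): max(-19, 1, -9) = 1
n1.2 (Alice): max(-19, 14) = 14
n1 (Jamal): min(1, 14) = 1
Alice prefers the higher value; n2=4, n1=1. n2 is better since 4 > 1.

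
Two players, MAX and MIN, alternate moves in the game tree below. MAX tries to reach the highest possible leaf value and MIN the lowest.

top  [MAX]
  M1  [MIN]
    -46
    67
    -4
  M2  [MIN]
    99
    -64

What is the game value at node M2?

-64

M2 (MIN): min(99, -64) = -64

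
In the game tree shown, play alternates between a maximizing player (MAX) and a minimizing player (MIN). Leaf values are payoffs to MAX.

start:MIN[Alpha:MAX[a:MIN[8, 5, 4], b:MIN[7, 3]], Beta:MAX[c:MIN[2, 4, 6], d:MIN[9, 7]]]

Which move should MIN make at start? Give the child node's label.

Alpha

a (MIN): min(8, 5, 4) = 4
b (MIN): min(7, 3) = 3
Alpha (MAX): max(4, 3) = 4
c (MIN): min(2, 4, 6) = 2
d (MIN): min(9, 7) = 7
Beta (MAX): max(2, 7) = 7
start (MIN): min(4, 7) = 4
MIN at start wants the lowest of {Alpha=4, Beta=7}, so chooses Alpha.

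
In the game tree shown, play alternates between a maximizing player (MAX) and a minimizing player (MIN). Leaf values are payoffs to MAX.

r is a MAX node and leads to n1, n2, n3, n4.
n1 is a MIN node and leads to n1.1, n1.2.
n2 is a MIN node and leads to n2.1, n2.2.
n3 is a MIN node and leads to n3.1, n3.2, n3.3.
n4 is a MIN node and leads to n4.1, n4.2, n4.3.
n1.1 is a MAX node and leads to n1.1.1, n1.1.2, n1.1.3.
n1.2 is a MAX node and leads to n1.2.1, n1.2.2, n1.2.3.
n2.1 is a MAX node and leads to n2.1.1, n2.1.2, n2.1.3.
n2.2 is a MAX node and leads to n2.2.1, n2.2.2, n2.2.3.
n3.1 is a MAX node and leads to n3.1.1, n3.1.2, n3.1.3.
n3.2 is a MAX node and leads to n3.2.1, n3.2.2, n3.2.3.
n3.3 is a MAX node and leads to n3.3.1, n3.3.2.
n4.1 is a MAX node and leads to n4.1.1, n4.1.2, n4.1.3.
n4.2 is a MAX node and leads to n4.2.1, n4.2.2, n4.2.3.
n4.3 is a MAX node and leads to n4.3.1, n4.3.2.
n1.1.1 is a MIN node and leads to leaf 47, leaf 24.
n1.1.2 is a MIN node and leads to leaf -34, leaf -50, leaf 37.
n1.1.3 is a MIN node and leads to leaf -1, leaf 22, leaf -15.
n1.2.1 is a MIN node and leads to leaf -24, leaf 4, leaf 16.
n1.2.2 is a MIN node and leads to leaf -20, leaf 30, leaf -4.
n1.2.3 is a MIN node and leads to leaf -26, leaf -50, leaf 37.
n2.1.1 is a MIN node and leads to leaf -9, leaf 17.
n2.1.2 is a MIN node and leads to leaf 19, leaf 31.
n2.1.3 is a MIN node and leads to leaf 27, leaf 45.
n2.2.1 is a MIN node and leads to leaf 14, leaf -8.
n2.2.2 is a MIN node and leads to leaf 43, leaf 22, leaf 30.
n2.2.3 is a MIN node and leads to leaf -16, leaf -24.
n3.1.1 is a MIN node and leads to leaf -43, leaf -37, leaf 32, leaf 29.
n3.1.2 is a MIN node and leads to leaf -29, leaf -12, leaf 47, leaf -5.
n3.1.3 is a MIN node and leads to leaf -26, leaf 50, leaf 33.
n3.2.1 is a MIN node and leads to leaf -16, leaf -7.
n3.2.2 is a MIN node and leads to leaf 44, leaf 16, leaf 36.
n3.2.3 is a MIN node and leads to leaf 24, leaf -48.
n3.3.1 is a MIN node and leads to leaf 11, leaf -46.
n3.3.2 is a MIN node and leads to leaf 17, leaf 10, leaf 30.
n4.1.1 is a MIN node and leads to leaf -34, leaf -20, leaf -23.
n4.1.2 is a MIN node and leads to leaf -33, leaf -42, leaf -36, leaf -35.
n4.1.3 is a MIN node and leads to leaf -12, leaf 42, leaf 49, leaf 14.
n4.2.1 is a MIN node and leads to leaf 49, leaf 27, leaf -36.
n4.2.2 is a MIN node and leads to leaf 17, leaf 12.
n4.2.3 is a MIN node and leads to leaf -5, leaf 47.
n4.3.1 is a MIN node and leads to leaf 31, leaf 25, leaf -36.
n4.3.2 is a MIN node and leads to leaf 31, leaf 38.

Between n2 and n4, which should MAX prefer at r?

n2

n2.1.1 (MIN): min(-9, 17) = -9
n2.1.2 (MIN): min(19, 31) = 19
n2.1.3 (MIN): min(27, 45) = 27
n2.1 (MAX): max(-9, 19, 27) = 27
n2.2.1 (MIN): min(14, -8) = -8
n2.2.2 (MIN): min(43, 22, 30) = 22
n2.2.3 (MIN): min(-16, -24) = -24
n2.2 (MAX): max(-8, 22, -24) = 22
n2 (MIN): min(27, 22) = 22
n4.1.1 (MIN): min(-34, -20, -23) = -34
n4.1.2 (MIN): min(-33, -42, -36, -35) = -42
n4.1.3 (MIN): min(-12, 42, 49, 14) = -12
n4.1 (MAX): max(-34, -42, -12) = -12
n4.2.1 (MIN): min(49, 27, -36) = -36
n4.2.2 (MIN): min(17, 12) = 12
n4.2.3 (MIN): min(-5, 47) = -5
n4.2 (MAX): max(-36, 12, -5) = 12
n4.3.1 (MIN): min(31, 25, -36) = -36
n4.3.2 (MIN): min(31, 38) = 31
n4.3 (MAX): max(-36, 31) = 31
n4 (MIN): min(-12, 12, 31) = -12
MAX prefers the higher value; n2=22, n4=-12. n2 is better since 22 > -12.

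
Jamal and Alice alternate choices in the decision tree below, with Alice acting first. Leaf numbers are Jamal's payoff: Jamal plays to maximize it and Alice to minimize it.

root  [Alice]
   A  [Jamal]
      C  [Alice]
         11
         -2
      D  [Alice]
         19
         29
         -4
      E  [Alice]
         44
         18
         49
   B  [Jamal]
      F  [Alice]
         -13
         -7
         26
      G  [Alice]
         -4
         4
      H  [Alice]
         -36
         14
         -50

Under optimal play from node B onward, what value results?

F (Alice): min(-13, -7, 26) = -13
G (Alice): min(-4, 4) = -4
H (Alice): min(-36, 14, -50) = -50
B (Jamal): max(-13, -4, -50) = -4

-4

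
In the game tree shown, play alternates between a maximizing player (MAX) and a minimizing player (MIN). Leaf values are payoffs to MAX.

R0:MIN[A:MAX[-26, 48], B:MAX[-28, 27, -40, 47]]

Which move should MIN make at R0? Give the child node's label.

B

A (MAX): max(-26, 48) = 48
B (MAX): max(-28, 27, -40, 47) = 47
R0 (MIN): min(48, 47) = 47
MIN at R0 wants the lowest of {A=48, B=47}, so chooses B.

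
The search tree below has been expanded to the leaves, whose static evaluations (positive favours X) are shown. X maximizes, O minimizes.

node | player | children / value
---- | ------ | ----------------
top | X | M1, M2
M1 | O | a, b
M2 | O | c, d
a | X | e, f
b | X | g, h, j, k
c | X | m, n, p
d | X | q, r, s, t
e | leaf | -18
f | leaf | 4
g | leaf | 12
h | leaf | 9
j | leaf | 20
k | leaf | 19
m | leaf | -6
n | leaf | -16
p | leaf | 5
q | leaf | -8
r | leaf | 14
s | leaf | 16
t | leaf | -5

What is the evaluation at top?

a (X): max(-18, 4) = 4
b (X): max(12, 9, 20, 19) = 20
M1 (O): min(4, 20) = 4
c (X): max(-6, -16, 5) = 5
d (X): max(-8, 14, 16, -5) = 16
M2 (O): min(5, 16) = 5
top (X): max(4, 5) = 5

5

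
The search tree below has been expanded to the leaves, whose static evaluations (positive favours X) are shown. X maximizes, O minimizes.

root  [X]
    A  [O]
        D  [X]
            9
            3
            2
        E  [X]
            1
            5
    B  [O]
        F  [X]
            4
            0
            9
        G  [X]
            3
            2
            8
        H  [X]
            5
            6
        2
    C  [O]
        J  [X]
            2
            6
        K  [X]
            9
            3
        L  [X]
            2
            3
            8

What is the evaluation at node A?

D (X): max(9, 3, 2) = 9
E (X): max(1, 5) = 5
A (O): min(9, 5) = 5

5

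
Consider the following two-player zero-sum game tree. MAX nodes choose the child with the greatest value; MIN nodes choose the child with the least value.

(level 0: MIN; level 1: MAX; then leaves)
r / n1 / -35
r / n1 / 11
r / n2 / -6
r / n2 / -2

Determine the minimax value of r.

n1 (MAX): max(-35, 11) = 11
n2 (MAX): max(-6, -2) = -2
r (MIN): min(11, -2) = -2

-2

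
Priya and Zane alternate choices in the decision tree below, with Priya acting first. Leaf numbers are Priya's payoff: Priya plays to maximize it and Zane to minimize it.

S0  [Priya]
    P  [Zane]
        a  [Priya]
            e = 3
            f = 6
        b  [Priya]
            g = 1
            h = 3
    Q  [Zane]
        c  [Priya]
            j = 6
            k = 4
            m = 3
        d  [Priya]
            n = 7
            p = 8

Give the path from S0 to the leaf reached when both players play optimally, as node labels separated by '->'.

S0 -> Q -> c -> j

a (Priya): max(3, 6) = 6
b (Priya): max(1, 3) = 3
P (Zane): min(6, 3) = 3
c (Priya): max(6, 4, 3) = 6
d (Priya): max(7, 8) = 8
Q (Zane): min(6, 8) = 6
S0 (Priya): max(3, 6) = 6
At S0, Priya picks Q (highest: 6).
At Q, Zane picks c (lowest: 6).
At c, Priya picks j (highest: 6).
Terminal value 6.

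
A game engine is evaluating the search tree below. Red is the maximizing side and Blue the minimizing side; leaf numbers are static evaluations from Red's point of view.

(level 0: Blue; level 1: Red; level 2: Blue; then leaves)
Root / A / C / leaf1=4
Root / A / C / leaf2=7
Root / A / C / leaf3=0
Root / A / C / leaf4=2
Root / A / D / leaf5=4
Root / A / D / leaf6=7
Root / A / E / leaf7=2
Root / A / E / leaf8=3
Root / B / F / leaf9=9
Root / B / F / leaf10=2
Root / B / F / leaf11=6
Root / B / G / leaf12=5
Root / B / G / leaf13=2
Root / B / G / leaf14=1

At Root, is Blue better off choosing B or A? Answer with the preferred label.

F (Blue): min(9, 2, 6) = 2
G (Blue): min(5, 2, 1) = 1
B (Red): max(2, 1) = 2
C (Blue): min(4, 7, 0, 2) = 0
D (Blue): min(4, 7) = 4
E (Blue): min(2, 3) = 2
A (Red): max(0, 4, 2) = 4
Blue prefers the lower value; B=2, A=4. B is better since 2 < 4.

B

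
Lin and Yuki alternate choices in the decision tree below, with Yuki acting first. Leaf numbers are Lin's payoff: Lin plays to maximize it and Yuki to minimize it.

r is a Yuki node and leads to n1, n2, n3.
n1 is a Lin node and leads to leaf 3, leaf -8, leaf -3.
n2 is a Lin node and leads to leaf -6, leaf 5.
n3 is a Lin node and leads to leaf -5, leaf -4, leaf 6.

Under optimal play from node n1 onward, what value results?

n1 (Lin): max(3, -8, -3) = 3

3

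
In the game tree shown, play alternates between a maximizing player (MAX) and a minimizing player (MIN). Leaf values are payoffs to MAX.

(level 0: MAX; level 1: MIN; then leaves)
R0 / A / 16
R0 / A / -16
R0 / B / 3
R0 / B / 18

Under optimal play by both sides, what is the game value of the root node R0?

A (MIN): min(16, -16) = -16
B (MIN): min(3, 18) = 3
R0 (MAX): max(-16, 3) = 3

3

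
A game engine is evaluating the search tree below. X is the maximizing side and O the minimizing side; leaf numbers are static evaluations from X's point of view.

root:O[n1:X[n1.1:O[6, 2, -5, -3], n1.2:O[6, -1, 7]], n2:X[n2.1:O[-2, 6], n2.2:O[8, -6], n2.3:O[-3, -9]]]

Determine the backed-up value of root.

-2

n1.1 (O): min(6, 2, -5, -3) = -5
n1.2 (O): min(6, -1, 7) = -1
n1 (X): max(-5, -1) = -1
n2.1 (O): min(-2, 6) = -2
n2.2 (O): min(8, -6) = -6
n2.3 (O): min(-3, -9) = -9
n2 (X): max(-2, -6, -9) = -2
root (O): min(-1, -2) = -2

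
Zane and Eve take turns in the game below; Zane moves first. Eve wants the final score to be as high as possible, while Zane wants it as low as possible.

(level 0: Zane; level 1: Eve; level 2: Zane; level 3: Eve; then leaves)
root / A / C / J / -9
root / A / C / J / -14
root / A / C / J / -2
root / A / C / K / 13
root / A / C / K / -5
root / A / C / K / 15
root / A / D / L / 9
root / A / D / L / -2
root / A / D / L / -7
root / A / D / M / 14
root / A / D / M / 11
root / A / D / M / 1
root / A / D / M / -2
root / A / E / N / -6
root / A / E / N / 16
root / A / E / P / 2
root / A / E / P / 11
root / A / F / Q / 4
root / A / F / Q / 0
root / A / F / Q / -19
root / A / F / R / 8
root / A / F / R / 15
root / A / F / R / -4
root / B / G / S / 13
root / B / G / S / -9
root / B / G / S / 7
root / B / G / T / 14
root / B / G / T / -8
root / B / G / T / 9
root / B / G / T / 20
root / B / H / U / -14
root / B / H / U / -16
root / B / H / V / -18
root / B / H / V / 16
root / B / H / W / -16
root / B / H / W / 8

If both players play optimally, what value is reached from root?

J (Eve): max(-9, -14, -2) = -2
K (Eve): max(13, -5, 15) = 15
C (Zane): min(-2, 15) = -2
L (Eve): max(9, -2, -7) = 9
M (Eve): max(14, 11, 1, -2) = 14
D (Zane): min(9, 14) = 9
N (Eve): max(-6, 16) = 16
P (Eve): max(2, 11) = 11
E (Zane): min(16, 11) = 11
Q (Eve): max(4, 0, -19) = 4
R (Eve): max(8, 15, -4) = 15
F (Zane): min(4, 15) = 4
A (Eve): max(-2, 9, 11, 4) = 11
S (Eve): max(13, -9, 7) = 13
T (Eve): max(14, -8, 9, 20) = 20
G (Zane): min(13, 20) = 13
U (Eve): max(-14, -16) = -14
V (Eve): max(-18, 16) = 16
W (Eve): max(-16, 8) = 8
H (Zane): min(-14, 16, 8) = -14
B (Eve): max(13, -14) = 13
root (Zane): min(11, 13) = 11

11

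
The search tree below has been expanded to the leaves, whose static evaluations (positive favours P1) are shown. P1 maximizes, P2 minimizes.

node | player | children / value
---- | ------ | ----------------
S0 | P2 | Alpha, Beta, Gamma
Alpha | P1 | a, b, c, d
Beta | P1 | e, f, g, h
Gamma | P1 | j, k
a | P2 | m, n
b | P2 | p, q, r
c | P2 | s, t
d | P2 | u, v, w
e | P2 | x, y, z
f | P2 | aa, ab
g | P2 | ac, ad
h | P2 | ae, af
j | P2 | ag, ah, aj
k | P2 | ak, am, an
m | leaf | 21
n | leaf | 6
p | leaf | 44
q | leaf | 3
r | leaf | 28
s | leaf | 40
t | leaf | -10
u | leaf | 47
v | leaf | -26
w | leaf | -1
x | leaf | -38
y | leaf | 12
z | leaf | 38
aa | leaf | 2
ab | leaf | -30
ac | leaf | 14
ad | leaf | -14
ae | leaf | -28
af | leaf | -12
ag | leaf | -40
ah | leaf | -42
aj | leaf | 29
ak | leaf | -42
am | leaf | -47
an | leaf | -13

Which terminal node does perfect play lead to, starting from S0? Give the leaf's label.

a (P2): min(21, 6) = 6
b (P2): min(44, 3, 28) = 3
c (P2): min(40, -10) = -10
d (P2): min(47, -26, -1) = -26
Alpha (P1): max(6, 3, -10, -26) = 6
e (P2): min(-38, 12, 38) = -38
f (P2): min(2, -30) = -30
g (P2): min(14, -14) = -14
h (P2): min(-28, -12) = -28
Beta (P1): max(-38, -30, -14, -28) = -14
j (P2): min(-40, -42, 29) = -42
k (P2): min(-42, -47, -13) = -47
Gamma (P1): max(-42, -47) = -42
S0 (P2): min(6, -14, -42) = -42
At S0, P2 picks Gamma (lowest: -42).
At Gamma, P1 picks j (highest: -42).
At j, P2 picks ah (lowest: -42).
Terminal value -42.

ah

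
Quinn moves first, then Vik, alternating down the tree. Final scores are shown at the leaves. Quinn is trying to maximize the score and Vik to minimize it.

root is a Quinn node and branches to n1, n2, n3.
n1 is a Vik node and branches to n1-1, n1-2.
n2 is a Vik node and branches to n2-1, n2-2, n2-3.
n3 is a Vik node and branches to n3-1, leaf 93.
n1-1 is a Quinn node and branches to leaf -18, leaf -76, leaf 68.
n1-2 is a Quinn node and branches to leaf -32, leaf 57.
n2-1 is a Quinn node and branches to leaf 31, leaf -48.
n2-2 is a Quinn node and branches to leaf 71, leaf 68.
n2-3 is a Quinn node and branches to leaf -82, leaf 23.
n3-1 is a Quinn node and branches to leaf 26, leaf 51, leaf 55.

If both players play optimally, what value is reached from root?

57

n1-1 (Quinn): max(-18, -76, 68) = 68
n1-2 (Quinn): max(-32, 57) = 57
n1 (Vik): min(68, 57) = 57
n2-1 (Quinn): max(31, -48) = 31
n2-2 (Quinn): max(71, 68) = 71
n2-3 (Quinn): max(-82, 23) = 23
n2 (Vik): min(31, 71, 23) = 23
n3-1 (Quinn): max(26, 51, 55) = 55
n3 (Vik): min(55, 93) = 55
root (Quinn): max(57, 23, 55) = 57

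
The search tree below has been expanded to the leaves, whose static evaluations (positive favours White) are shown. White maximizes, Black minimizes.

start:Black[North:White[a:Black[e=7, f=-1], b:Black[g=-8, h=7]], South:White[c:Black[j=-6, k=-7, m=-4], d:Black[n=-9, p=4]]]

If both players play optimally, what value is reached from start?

-7

a (Black): min(7, -1) = -1
b (Black): min(-8, 7) = -8
North (White): max(-1, -8) = -1
c (Black): min(-6, -7, -4) = -7
d (Black): min(-9, 4) = -9
South (White): max(-7, -9) = -7
start (Black): min(-1, -7) = -7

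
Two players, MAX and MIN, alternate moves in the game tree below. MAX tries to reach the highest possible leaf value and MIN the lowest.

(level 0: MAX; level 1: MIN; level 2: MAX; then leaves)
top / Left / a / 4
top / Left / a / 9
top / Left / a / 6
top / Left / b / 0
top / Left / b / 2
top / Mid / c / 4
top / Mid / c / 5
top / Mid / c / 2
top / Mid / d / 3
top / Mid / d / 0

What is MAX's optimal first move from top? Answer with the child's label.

Mid

a (MAX): max(4, 9, 6) = 9
b (MAX): max(0, 2) = 2
Left (MIN): min(9, 2) = 2
c (MAX): max(4, 5, 2) = 5
d (MAX): max(3, 0) = 3
Mid (MIN): min(5, 3) = 3
top (MAX): max(2, 3) = 3
MAX at top wants the highest of {Left=2, Mid=3}, so chooses Mid.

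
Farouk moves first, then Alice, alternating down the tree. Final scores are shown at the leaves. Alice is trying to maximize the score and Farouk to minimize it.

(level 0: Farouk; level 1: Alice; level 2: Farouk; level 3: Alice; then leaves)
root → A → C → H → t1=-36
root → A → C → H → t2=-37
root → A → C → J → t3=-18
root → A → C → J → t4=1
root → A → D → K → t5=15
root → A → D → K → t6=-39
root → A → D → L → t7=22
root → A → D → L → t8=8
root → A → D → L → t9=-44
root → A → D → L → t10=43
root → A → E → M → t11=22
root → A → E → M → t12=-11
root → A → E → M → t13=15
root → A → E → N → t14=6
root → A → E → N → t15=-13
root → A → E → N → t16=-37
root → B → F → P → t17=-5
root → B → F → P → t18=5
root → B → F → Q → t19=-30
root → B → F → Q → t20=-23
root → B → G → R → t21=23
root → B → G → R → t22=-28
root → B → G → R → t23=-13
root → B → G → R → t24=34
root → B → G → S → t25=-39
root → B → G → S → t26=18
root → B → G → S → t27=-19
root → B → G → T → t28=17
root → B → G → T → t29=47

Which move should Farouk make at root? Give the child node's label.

H (Alice): max(-36, -37) = -36
J (Alice): max(-18, 1) = 1
C (Farouk): min(-36, 1) = -36
K (Alice): max(15, -39) = 15
L (Alice): max(22, 8, -44, 43) = 43
D (Farouk): min(15, 43) = 15
M (Alice): max(22, -11, 15) = 22
N (Alice): max(6, -13, -37) = 6
E (Farouk): min(22, 6) = 6
A (Alice): max(-36, 15, 6) = 15
P (Alice): max(-5, 5) = 5
Q (Alice): max(-30, -23) = -23
F (Farouk): min(5, -23) = -23
R (Alice): max(23, -28, -13, 34) = 34
S (Alice): max(-39, 18, -19) = 18
T (Alice): max(17, 47) = 47
G (Farouk): min(34, 18, 47) = 18
B (Alice): max(-23, 18) = 18
root (Farouk): min(15, 18) = 15
Farouk at root wants the lowest of {A=15, B=18}, so chooses A.

A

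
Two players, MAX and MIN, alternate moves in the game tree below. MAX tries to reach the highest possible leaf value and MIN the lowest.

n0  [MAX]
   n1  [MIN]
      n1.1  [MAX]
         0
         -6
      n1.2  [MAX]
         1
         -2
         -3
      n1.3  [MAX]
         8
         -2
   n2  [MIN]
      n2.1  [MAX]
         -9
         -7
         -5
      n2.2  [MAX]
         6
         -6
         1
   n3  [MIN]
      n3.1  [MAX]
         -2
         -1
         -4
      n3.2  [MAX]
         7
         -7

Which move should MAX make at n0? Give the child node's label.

n1

n1.1 (MAX): max(0, -6) = 0
n1.2 (MAX): max(1, -2, -3) = 1
n1.3 (MAX): max(8, -2) = 8
n1 (MIN): min(0, 1, 8) = 0
n2.1 (MAX): max(-9, -7, -5) = -5
n2.2 (MAX): max(6, -6, 1) = 6
n2 (MIN): min(-5, 6) = -5
n3.1 (MAX): max(-2, -1, -4) = -1
n3.2 (MAX): max(7, -7) = 7
n3 (MIN): min(-1, 7) = -1
n0 (MAX): max(0, -5, -1) = 0
MAX at n0 wants the highest of {n1=0, n2=-5, n3=-1}, so chooses n1.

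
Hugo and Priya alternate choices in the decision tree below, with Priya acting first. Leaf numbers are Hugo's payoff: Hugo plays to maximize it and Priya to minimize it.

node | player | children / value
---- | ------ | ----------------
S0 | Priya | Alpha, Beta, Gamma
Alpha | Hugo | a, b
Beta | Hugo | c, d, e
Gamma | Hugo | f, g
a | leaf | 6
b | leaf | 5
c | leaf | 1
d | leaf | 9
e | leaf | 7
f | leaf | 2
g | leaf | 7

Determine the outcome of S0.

6

Alpha (Hugo): max(6, 5) = 6
Beta (Hugo): max(1, 9, 7) = 9
Gamma (Hugo): max(2, 7) = 7
S0 (Priya): min(6, 9, 7) = 6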